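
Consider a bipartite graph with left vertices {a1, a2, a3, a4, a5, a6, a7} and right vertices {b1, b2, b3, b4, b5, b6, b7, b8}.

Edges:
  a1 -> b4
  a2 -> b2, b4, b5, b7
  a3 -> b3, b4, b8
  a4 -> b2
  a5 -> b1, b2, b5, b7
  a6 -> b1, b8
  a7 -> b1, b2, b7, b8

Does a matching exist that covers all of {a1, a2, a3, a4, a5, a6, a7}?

Yes

One maximum matching: a1–b4, a2–b7, a3–b3, a4–b2, a5–b5, a6–b1, a7–b8.
Every left vertex is matched, so this matching saturates all of them.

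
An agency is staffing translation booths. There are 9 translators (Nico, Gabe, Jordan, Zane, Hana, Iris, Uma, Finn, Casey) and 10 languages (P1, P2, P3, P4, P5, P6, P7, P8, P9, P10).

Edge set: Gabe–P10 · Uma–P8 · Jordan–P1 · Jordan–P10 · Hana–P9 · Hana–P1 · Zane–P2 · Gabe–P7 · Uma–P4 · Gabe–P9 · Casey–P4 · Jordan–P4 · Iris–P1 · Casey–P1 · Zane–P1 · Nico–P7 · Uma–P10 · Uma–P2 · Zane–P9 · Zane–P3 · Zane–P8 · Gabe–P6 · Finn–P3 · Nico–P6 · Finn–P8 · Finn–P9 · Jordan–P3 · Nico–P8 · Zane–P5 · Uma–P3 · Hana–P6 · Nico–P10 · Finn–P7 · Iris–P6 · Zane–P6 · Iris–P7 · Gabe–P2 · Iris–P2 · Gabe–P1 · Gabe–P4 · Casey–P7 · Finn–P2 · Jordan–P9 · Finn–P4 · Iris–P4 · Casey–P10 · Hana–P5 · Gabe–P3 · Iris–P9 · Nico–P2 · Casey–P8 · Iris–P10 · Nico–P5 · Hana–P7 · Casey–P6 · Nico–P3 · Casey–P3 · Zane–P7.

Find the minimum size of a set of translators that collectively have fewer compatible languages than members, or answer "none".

A matching saturating every translator exists, for instance Nico→P8, Gabe→P4, Jordan→P10, Zane→P6, Hana→P9, Iris→P2, Uma→P3, Finn→P7, Casey→P1.
By Hall's marriage theorem, this means |N(S)| ≥ |S| for every subset S, so no violating subset exists.

none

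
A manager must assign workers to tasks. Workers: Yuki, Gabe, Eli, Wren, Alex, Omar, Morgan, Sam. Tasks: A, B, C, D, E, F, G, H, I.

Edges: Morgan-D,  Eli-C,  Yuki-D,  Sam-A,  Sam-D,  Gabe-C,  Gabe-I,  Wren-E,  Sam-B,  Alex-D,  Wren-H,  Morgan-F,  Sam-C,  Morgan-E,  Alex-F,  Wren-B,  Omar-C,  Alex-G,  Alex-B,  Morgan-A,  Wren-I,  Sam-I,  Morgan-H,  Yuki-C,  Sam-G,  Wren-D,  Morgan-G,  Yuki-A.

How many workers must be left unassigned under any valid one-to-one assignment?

1

A valid assignment of size 7: Yuki–D, Gabe–I, Eli–C, Wren–E, Alex–B, Morgan–A, Sam–G.
The set {Eli, Omar} has only 1 neighbour ({C}), so by Hall's theorem at most 7 of the 8 workers can be matched.
That matches 7 of the 8, leaving 1 unmatched; no matching can do better.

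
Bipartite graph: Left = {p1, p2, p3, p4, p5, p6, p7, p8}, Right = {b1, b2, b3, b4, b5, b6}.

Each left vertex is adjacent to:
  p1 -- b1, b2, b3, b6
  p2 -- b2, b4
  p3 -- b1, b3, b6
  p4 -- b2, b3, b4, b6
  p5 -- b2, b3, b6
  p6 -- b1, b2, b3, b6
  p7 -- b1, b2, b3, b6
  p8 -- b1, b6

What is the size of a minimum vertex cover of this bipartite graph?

5

{b1, b2, b3, b4, b6} is a vertex cover of size 5: every edge has an endpoint in this set.
No smaller cover exists because p1–b2, p2–b4, p3–b1, p4–b6, p5–b3 is a matching of size 5, and a cover must include an endpoint of each of these disjoint edges (König's theorem).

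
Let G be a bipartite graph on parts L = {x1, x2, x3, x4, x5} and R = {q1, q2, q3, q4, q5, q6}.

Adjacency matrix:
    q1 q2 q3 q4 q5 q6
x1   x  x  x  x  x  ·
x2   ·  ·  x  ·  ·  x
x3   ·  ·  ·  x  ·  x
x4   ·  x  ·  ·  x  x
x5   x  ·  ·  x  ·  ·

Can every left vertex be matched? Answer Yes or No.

A valid assignment of size 5: x1→q1, x2→q3, x3→q6, x4→q2, x5→q4.
Every left vertex is matched, so this matching saturates all of them.

Yes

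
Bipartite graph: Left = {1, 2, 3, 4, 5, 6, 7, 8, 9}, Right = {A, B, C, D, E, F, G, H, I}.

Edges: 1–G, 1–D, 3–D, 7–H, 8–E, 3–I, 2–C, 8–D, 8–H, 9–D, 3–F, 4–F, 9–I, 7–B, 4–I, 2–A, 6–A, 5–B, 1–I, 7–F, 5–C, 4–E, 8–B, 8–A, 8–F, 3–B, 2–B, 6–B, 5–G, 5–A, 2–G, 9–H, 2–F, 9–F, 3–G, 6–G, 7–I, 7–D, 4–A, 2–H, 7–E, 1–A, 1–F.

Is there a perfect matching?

Yes

For example, pair 1–D, 2–A, 3–G, 4–I, 5–C, 6–B, 7–H, 8–E, 9–F.
Every left vertex is matched, so this is a perfect matching.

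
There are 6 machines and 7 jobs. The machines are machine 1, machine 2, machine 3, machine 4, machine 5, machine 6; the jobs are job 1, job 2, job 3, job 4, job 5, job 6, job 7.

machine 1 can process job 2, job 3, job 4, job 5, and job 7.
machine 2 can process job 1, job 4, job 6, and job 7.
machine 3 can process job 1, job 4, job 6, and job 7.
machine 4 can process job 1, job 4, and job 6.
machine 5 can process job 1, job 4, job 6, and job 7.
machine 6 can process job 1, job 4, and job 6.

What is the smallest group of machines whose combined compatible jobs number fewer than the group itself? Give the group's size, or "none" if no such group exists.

Take S = {machine 2, machine 3, machine 4, machine 5, machine 6}. Its neighbourhood is {job 1, job 4, job 6, job 7}, so |N(S)| = 4 < |S| = 5.
Every subset of size less than 5 has at least as many neighbours as members, so 5 is the minimum.

5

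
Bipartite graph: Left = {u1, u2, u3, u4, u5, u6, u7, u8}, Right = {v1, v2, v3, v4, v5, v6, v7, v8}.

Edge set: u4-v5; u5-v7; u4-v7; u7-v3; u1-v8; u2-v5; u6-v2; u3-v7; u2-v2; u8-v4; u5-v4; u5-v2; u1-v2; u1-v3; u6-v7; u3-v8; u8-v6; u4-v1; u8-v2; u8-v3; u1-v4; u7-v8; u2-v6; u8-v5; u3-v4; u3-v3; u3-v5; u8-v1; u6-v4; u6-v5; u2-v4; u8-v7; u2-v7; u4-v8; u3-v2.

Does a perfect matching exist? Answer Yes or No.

For example, pair u1–v4, u2–v6, u3–v2, u4–v1, u5–v7, u6–v5, u7–v8, u8–v3.
All 8 left vertices are covered.

Yes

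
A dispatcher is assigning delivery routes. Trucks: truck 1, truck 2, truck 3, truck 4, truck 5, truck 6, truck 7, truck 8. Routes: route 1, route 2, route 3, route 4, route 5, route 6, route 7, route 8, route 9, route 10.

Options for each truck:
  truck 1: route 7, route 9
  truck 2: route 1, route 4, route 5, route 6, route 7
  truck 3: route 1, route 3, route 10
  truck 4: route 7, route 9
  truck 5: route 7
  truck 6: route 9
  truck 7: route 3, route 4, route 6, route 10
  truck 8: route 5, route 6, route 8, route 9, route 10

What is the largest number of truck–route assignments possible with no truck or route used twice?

6

For example, pair truck 1→route 9, truck 2→route 4, truck 3→route 3, truck 4→route 7, truck 7→route 10, truck 8→route 8.
The set {truck 1, truck 4, truck 5, truck 6} has only 2 neighbours ({route 7, route 9}), so by Hall's theorem at most 6 of the 8 trucks can be matched.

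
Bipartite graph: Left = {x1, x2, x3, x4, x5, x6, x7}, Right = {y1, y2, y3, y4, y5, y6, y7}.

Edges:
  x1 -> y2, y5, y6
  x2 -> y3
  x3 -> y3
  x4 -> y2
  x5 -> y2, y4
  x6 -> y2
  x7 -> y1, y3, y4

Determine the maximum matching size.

5

For example, pair x1-y5, x2-y3, x4-y2, x5-y4, x7-y1.
The set {x2, x3, x4, x6} has only 2 neighbours ({y2, y3}), so by Hall's theorem at most 5 of the 7 left vertices can be matched.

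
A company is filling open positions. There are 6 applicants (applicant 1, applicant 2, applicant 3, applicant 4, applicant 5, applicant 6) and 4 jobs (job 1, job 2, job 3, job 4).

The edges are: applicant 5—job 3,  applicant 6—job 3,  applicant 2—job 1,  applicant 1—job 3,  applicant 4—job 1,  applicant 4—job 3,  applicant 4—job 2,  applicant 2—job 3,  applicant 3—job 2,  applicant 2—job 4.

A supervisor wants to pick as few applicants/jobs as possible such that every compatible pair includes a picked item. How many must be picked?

{applicant 2, applicant 3, applicant 4, job 3} is a vertex cover of size 4: every edge has an endpoint in this set.
No smaller cover exists because applicant 1–job 3, applicant 2–job 4, applicant 3–job 2, applicant 4–job 1 is a matching of size 4, and a cover must include an endpoint of each of these disjoint edges (König's theorem).

4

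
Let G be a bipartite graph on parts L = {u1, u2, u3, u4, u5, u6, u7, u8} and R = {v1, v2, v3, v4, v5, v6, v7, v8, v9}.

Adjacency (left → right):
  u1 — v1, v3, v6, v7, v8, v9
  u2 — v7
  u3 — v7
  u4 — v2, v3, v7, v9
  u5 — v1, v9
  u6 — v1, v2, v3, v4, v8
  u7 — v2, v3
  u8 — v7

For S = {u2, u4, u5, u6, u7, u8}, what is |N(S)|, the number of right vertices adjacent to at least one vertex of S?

The union of neighbours of {u2, u4, u5, u6, u7, u8} is {v1, v2, v3, v4, v7, v8, v9}, which has 7 elements.
Since |N(S)| = 7 ≥ |S| = 6, Hall's condition holds for this subset.

7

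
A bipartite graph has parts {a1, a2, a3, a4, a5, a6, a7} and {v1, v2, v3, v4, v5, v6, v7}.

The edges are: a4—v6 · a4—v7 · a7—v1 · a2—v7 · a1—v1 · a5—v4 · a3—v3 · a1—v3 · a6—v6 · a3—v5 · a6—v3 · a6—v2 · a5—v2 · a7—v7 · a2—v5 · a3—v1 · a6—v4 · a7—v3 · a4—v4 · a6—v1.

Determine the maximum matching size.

One maximum matching: a1–v3, a2–v5, a3–v1, a4–v6, a5–v4, a6–v2, a7–v7.
This saturates every left vertex, so 7 is the maximum.

7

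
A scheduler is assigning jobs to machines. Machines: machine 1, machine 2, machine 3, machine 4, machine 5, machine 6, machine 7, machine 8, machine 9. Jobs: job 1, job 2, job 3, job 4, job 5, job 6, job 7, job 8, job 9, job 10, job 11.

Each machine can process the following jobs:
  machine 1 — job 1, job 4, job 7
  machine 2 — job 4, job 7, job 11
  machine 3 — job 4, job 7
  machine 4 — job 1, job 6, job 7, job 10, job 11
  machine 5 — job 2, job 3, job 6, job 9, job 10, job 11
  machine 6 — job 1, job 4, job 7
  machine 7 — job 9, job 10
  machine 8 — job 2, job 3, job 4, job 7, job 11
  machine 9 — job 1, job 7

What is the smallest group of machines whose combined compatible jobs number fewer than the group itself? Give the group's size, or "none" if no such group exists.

4

Take S = {machine 1, machine 3, machine 6, machine 9}. Its neighbourhood is {job 1, job 4, job 7}, so |N(S)| = 3 < |S| = 4.
Every subset of size less than 4 has at least as many neighbours as members, so 4 is the minimum.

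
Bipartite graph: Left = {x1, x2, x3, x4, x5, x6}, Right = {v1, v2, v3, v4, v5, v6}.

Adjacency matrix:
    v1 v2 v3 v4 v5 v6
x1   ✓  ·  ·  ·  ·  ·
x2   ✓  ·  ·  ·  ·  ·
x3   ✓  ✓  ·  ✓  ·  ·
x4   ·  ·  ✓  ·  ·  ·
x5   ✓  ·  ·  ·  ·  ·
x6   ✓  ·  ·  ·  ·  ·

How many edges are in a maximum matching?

For example, pair x1→v1, x3→v2, x4→v3.
The set {x1, x2, x5, x6} has only 1 neighbour ({v1}), so by Hall's theorem at most 3 of the 6 left vertices can be matched.

3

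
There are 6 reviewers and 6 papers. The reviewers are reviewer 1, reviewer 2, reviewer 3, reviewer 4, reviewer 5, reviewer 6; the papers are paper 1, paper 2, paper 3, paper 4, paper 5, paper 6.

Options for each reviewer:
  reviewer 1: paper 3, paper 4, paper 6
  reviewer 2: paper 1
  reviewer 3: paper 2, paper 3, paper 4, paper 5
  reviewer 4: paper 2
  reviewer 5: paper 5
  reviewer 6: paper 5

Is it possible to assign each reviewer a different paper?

No

The set {reviewer 5, reviewer 6} has only 1 neighbour ({paper 5}), so by Hall's theorem at most 5 of the 6 reviewers can be matched.
Hence no matching covers every reviewer.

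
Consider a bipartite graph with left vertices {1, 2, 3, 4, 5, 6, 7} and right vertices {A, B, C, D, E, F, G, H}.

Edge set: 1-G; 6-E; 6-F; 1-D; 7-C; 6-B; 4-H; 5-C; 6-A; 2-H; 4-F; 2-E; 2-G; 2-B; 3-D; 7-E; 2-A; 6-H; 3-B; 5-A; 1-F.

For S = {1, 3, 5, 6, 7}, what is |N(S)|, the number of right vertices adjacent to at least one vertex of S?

The union of neighbours of {1, 3, 5, 6, 7} is {A, B, C, D, E, F, G, H}, which has 8 elements.
Since |N(S)| = 8 ≥ |S| = 5, Hall's condition holds for this subset.

8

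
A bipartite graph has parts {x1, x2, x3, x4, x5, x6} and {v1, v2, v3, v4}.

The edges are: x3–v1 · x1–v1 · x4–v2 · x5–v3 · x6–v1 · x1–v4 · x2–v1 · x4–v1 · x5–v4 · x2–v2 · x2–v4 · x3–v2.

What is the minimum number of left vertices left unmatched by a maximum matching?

2

A valid assignment of size 4: x1–v4, x2–v1, x3–v2, x5–v3.
The set {x1, x2, x3, x4, x6} has only 3 neighbours ({v1, v2, v4}), so by Hall's theorem at most 4 of the 6 left vertices can be matched.
That matches 4 of the 6, leaving 2 unmatched; no matching can do better.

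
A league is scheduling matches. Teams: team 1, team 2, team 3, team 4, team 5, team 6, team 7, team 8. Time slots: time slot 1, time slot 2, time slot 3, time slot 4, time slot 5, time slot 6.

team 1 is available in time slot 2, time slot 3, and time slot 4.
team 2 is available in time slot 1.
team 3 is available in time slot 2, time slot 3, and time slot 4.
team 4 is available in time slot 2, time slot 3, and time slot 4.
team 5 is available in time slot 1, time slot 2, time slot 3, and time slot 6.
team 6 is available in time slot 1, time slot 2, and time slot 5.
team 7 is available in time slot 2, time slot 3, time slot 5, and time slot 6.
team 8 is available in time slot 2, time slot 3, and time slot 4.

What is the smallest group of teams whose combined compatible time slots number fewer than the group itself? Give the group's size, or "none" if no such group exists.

4

Take S = {team 1, team 3, team 4, team 8}. Its neighbourhood is {time slot 2, time slot 3, time slot 4}, so |N(S)| = 3 < |S| = 4.
Every subset of size less than 4 has at least as many neighbours as members, so 4 is the minimum.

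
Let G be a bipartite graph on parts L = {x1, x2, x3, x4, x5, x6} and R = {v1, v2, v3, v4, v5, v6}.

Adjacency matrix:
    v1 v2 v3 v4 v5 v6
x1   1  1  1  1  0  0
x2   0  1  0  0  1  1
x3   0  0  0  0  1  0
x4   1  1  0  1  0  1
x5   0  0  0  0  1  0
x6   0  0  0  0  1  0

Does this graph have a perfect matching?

The set {x3, x5, x6} has only 1 neighbour ({v5}), so by Hall's theorem at most 4 of the 6 left vertices can be matched.
Hence no matching covers every left vertex.

No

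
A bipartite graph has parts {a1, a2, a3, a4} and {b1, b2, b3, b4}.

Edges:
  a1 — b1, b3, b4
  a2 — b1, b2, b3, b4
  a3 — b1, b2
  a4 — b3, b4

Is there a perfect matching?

Yes

For example, pair a1–b1, a2–b4, a3–b2, a4–b3.
Every left vertex is matched, so this is a perfect matching.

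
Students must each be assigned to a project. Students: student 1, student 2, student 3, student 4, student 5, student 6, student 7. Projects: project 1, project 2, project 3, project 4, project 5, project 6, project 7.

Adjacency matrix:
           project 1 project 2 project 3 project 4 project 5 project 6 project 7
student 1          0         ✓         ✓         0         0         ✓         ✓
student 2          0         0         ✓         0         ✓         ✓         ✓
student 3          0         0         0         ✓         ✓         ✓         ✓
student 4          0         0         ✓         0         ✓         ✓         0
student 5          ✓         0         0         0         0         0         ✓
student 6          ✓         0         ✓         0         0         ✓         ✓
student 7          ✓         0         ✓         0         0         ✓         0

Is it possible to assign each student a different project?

Yes

For example, pair student 1–project 2, student 2–project 5, student 3–project 4, student 4–project 6, student 5–project 7, student 6–project 3, student 7–project 1.
All 7 students are covered.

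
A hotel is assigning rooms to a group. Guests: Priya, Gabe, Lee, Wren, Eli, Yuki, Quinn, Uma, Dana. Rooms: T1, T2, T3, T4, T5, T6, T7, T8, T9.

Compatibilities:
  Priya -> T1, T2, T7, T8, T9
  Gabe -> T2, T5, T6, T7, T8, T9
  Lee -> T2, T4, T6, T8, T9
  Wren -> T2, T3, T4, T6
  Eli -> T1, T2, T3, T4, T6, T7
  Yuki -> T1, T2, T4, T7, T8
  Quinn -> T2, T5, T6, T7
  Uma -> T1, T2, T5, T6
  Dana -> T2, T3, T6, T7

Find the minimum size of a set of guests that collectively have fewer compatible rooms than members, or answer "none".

A matching saturating every guest exists, for instance Priya→T1, Gabe→T6, Lee→T9, Wren→T4, Eli→T3, Yuki→T8, Quinn→T5, Uma→T2, Dana→T7.
By Hall's marriage theorem, this means |N(S)| ≥ |S| for every subset S, so no violating subset exists.

none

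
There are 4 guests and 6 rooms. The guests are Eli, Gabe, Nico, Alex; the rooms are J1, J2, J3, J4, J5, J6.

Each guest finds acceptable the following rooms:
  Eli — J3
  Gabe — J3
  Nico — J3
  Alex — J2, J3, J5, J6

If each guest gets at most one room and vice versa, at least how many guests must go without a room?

2

A valid assignment of size 2: Eli→J3, Alex→J5.
The set {Eli, Gabe, Nico} has only 1 neighbour ({J3}), so by Hall's theorem at most 2 of the 4 guests can be matched.
That matches 2 of the 4, leaving 2 unmatched; no matching can do better.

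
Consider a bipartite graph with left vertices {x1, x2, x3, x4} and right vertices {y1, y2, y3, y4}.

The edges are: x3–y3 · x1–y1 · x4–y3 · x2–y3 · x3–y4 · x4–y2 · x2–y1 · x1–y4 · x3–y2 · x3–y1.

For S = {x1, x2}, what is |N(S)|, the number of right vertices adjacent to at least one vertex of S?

3

The union of neighbours of {x1, x2} is {y1, y3, y4}, which has 3 elements.
Since |N(S)| = 3 ≥ |S| = 2, Hall's condition holds for this subset.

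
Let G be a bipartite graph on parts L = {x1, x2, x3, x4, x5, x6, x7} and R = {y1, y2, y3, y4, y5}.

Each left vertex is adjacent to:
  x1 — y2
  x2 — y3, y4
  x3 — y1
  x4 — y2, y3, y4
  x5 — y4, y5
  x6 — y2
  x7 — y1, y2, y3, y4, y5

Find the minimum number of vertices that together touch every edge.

5

The 5 edges x1–y2, x2–y4, x3–y1, x4–y3, x5–y5 form a matching, so any vertex cover needs at least 5 vertices (one per matched edge).
Conversely {y1, y2, y3, y4, y5} meets every edge and has exactly 5 vertices, so 5 is optimal.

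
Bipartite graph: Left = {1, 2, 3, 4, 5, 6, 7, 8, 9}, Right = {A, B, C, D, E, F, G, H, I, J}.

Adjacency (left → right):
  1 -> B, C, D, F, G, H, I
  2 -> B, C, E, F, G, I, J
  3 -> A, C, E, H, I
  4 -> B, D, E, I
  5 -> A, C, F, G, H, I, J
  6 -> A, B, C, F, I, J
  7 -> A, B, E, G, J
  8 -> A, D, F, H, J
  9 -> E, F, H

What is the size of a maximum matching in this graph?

A valid assignment of size 9: 1-G, 2-B, 3-E, 4-D, 5-I, 6-F, 7-J, 8-A, 9-H.
This saturates every left vertex, so 9 is the maximum.

9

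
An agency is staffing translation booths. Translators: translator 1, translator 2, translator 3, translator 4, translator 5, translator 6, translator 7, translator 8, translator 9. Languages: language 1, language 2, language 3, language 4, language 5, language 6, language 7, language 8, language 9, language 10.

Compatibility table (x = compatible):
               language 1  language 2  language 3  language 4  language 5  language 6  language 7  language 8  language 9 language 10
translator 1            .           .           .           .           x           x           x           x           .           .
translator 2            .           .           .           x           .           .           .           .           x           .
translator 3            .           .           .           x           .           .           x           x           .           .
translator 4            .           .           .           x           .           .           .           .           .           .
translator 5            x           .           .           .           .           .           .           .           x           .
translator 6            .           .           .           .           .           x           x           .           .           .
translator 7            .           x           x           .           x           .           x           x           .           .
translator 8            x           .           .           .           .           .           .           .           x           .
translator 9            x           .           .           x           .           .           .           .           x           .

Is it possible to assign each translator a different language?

No

The set {translator 2, translator 4, translator 5, translator 8, translator 9} has only 3 neighbours ({language 1, language 4, language 9}), so by Hall's theorem at most 7 of the 9 translators can be matched.
Hence no matching covers every translator.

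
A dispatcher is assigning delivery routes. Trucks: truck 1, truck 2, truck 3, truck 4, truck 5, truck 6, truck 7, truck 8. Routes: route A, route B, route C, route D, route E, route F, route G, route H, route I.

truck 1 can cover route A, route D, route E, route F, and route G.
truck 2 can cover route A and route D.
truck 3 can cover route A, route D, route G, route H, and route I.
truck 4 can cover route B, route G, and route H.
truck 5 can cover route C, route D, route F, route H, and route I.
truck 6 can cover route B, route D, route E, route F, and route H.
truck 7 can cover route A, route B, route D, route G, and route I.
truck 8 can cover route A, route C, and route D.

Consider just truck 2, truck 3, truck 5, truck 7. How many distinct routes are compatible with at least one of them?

8

The union of neighbours of {truck 2, truck 3, truck 5, truck 7} is {route A, route B, route C, route D, route F, route G, route H, route I}, which has 8 elements.
Since |N(S)| = 8 ≥ |S| = 4, Hall's condition holds for this subset.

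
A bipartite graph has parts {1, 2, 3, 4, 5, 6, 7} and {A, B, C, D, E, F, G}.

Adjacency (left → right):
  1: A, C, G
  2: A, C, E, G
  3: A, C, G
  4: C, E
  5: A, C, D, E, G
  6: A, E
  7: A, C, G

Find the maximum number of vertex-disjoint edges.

5

One maximum matching: 1→A, 2→C, 3→G, 4→E, 5→D.
The set {1, 2, 3, 4, 6, 7} has only 4 neighbours ({A, C, E, G}), so by Hall's theorem at most 5 of the 7 left vertices can be matched.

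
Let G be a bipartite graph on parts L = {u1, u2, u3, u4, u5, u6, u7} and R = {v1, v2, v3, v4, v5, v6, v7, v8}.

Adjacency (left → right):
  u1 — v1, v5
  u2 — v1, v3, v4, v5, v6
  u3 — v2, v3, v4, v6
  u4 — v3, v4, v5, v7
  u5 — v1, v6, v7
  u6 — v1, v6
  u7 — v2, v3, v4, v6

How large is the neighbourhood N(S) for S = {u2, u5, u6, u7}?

7

The union of neighbours of {u2, u5, u6, u7} is {v1, v2, v3, v4, v5, v6, v7}, which has 7 elements.
Since |N(S)| = 7 ≥ |S| = 4, Hall's condition holds for this subset.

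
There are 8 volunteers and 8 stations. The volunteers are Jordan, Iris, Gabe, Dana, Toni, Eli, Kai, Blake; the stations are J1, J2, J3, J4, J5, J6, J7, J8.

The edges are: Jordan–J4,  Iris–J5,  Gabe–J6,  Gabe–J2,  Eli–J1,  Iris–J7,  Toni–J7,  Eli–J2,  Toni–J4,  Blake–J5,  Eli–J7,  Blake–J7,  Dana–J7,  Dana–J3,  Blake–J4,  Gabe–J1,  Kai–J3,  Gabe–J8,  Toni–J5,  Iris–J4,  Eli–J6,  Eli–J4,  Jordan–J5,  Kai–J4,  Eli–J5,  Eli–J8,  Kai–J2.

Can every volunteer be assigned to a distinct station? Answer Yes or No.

The set {Jordan, Iris, Toni, Blake} has only 3 neighbours ({J4, J5, J7}), so by Hall's theorem at most 7 of the 8 volunteers can be matched.
Hence no matching covers every volunteer.

No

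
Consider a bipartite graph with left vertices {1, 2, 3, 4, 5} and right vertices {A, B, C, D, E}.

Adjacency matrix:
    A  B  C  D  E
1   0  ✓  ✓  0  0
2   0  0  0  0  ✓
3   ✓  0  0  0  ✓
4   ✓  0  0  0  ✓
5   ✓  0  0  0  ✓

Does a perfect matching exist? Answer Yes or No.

No

The set {2, 3, 4, 5} has only 2 neighbours ({A, E}), so by Hall's theorem at most 3 of the 5 left vertices can be matched.
Hence no matching covers every left vertex.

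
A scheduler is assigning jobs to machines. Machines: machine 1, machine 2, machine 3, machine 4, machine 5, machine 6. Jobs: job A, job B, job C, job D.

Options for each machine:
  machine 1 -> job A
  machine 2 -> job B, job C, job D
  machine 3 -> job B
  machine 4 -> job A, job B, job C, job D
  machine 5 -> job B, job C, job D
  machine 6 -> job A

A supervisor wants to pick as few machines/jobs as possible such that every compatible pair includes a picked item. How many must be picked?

4

A maximum matching has 4 edges (e.g. machine 1–job A, machine 2–job C, machine 3–job B, machine 4–job D).
By König's theorem the minimum vertex cover has the same size. One such cover is {job A, job B, job C, job D}.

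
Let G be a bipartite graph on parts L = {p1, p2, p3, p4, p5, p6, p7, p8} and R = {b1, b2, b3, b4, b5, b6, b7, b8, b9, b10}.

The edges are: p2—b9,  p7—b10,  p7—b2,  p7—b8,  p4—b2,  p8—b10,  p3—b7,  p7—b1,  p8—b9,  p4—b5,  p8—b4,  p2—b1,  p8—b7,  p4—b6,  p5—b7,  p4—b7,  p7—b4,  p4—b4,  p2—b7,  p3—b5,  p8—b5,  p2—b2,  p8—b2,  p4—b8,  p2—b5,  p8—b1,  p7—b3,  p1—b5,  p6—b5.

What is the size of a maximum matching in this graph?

For example, pair p1–b5, p2–b2, p3–b7, p4–b6, p7–b8, p8–b1.
The set {p1, p3, p5, p6} has only 2 neighbours ({b5, b7}), so by Hall's theorem at most 6 of the 8 left vertices can be matched.

6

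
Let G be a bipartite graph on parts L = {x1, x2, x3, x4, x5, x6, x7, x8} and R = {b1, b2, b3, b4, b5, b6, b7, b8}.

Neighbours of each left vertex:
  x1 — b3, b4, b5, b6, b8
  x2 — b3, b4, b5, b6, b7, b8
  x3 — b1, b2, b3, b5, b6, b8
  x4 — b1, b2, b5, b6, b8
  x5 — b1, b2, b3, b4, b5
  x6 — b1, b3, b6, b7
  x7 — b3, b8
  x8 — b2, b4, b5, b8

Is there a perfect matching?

One maximum matching: x1-b8, x2-b4, x3-b1, x4-b6, x5-b2, x6-b7, x7-b3, x8-b5.
Every left vertex is matched, so this is a perfect matching.

Yes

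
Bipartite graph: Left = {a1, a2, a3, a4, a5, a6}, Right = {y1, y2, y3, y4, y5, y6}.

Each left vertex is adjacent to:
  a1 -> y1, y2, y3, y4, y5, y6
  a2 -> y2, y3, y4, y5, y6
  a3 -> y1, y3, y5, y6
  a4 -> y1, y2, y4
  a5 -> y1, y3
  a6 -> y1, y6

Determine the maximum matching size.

6

A valid assignment of size 6: a1-y5, a2-y4, a3-y6, a4-y2, a5-y3, a6-y1.
All 6 left vertices are matched, so no larger matching exists.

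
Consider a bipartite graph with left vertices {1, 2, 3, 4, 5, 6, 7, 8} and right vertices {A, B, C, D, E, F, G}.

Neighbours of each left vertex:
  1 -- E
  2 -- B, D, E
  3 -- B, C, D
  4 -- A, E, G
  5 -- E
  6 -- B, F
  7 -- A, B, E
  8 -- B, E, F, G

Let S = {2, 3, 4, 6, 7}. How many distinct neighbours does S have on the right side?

7

The union of neighbours of {2, 3, 4, 6, 7} is {A, B, C, D, E, F, G}, which has 7 elements.
Since |N(S)| = 7 ≥ |S| = 5, Hall's condition holds for this subset.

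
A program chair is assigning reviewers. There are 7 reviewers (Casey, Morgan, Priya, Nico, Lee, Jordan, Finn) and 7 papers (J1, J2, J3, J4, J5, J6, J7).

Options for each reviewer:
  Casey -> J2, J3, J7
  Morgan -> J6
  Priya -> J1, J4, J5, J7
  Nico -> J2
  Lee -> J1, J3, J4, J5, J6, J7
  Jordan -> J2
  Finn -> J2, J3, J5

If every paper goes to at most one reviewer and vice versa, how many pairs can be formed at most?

For example, pair Casey-J7, Morgan-J6, Priya-J5, Nico-J2, Lee-J1, Finn-J3.
The set {Nico, Jordan} has only 1 neighbour ({J2}), so by Hall's theorem at most 6 of the 7 reviewers can be matched.

6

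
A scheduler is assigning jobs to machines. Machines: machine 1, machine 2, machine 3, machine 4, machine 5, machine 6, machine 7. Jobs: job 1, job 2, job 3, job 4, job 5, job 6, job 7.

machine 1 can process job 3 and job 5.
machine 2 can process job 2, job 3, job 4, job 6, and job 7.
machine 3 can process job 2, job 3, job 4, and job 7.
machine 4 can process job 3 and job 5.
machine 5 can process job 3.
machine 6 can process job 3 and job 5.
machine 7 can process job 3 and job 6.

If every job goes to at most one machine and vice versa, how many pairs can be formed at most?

One maximum matching: machine 1-job 5, machine 2-job 7, machine 3-job 2, machine 4-job 3, machine 7-job 6.
The set {machine 1, machine 4, machine 5, machine 6} has only 2 neighbours ({job 3, job 5}), so by Hall's theorem at most 5 of the 7 machines can be matched.

5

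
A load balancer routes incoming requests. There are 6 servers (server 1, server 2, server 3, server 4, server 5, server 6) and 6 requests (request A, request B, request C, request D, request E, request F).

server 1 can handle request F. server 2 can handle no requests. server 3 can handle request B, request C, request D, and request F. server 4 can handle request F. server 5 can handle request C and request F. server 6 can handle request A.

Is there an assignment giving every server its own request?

No

The set {server 1, server 2, server 4} has only 1 neighbour ({request F}), so by Hall's theorem at most 4 of the 6 servers can be matched.
Hence no matching covers every server.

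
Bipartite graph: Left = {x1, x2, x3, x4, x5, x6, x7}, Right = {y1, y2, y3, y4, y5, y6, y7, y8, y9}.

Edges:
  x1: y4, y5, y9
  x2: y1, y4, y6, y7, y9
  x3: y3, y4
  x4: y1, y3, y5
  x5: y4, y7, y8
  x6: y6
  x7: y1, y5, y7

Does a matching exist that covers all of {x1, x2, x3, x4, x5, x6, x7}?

For example, pair x1–y5, x2–y7, x3–y4, x4–y3, x5–y8, x6–y6, x7–y1.
Every left vertex is matched, so this matching saturates all of them.

Yes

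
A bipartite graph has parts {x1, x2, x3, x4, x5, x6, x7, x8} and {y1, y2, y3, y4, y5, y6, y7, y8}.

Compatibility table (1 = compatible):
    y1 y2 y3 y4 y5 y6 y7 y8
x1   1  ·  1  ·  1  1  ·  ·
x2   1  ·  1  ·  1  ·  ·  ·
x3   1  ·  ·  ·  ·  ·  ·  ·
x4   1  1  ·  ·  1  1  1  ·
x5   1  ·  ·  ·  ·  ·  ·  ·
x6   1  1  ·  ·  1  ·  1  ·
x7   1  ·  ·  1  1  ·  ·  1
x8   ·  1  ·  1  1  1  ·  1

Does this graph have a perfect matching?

The set {x3, x5} has only 1 neighbour ({y1}), so by Hall's theorem at most 7 of the 8 left vertices can be matched.
Hence no matching covers every left vertex.

No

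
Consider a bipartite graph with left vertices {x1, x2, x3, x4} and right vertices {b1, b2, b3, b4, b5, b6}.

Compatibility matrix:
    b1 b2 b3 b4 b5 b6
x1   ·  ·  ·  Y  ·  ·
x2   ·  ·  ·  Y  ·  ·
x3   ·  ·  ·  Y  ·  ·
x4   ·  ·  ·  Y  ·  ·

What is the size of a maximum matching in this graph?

A valid assignment of size 1: x1→b4.
The set {x1, x2, x3, x4} has only 1 neighbour ({b4}), so by Hall's theorem at most 1 of the 4 left vertices can be matched.

1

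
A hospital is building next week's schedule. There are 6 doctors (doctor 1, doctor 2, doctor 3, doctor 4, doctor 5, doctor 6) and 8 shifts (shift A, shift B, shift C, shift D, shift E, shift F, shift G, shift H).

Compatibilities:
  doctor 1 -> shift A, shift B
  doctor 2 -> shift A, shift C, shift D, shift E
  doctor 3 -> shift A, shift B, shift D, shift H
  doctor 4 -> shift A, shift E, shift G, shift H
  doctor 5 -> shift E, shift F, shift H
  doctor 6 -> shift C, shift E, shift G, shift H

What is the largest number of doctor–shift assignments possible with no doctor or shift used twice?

One maximum matching: doctor 1→shift B, doctor 2→shift A, doctor 3→shift H, doctor 4→shift E, doctor 5→shift F, doctor 6→shift G.
This saturates every doctor, so 6 is the maximum.

6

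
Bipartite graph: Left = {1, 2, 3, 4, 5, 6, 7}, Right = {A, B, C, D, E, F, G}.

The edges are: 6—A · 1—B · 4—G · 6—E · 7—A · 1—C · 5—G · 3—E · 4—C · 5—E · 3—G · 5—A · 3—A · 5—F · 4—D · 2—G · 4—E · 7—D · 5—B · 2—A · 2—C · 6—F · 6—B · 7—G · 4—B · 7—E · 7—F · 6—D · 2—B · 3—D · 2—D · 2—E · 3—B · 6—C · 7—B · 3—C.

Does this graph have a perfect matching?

A valid assignment of size 7: 1–C, 2–A, 3–D, 4–B, 5–F, 6–E, 7–G.
All 7 left vertices are covered.

Yes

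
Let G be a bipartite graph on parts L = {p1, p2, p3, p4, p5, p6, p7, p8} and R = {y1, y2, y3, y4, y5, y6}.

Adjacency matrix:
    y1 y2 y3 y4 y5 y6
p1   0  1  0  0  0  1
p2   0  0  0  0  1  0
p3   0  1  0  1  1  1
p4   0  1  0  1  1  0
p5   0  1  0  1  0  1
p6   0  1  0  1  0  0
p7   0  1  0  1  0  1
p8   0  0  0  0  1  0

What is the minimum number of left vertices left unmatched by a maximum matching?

For example, pair p1–y6, p2–y5, p3–y4, p4–y2.
The set {p1, p2, p3, p4, p5, p6, p7, p8} has only 4 neighbours ({y2, y4, y5, y6}), so by Hall's theorem at most 4 of the 8 left vertices can be matched.
That matches 4 of the 8, leaving 4 unmatched; no matching can do better.

4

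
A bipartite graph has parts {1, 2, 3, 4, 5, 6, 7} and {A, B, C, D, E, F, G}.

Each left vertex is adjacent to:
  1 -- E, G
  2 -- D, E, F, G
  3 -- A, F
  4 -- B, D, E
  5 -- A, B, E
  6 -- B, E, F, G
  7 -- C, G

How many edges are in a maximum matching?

7

One maximum matching: 1→G, 2→F, 3→A, 4→D, 5→E, 6→B, 7→C.
This saturates every left vertex, so 7 is the maximum.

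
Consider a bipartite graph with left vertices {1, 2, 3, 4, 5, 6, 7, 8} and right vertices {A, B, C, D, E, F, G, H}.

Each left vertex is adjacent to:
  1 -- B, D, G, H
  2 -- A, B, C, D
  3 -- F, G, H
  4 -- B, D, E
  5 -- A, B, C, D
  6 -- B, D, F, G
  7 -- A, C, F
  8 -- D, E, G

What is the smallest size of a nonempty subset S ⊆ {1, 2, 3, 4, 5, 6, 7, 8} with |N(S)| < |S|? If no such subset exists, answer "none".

none

A matching saturating every left vertex exists, for instance 1→G, 2→C, 3→H, 4→B, 5→A, 6→D, 7→F, 8→E.
By Hall's marriage theorem, this means |N(S)| ≥ |S| for every subset S, so no violating subset exists.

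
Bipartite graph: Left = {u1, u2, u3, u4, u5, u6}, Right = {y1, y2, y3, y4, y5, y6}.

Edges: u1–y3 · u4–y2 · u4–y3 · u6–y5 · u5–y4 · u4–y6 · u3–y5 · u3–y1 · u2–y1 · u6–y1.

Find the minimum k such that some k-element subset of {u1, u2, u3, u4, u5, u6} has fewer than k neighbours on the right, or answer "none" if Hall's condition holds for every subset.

3

Take S = {u2, u3, u6}. Its neighbourhood is {y1, y5}, so |N(S)| = 2 < |S| = 3.
Every subset of size less than 3 has at least as many neighbours as members, so 3 is the minimum.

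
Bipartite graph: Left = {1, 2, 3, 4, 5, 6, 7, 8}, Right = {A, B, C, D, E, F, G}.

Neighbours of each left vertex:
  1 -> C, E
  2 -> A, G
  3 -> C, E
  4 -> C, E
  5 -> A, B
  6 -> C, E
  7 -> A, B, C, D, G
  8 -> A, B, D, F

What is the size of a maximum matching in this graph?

One maximum matching: 1→C, 2→G, 3→E, 5→A, 7→D, 8→B.
The set {1, 3, 4, 6} has only 2 neighbours ({C, E}), so by Hall's theorem at most 6 of the 8 left vertices can be matched.

6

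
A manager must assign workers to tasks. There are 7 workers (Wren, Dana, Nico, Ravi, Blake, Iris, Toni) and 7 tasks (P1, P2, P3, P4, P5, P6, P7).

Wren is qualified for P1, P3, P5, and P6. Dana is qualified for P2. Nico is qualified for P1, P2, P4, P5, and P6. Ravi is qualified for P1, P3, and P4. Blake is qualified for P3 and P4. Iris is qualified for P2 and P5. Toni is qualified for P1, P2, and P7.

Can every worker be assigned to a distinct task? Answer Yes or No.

Yes

A valid assignment of size 7: Wren→P1, Dana→P2, Nico→P6, Ravi→P4, Blake→P3, Iris→P5, Toni→P7.
Every worker is matched, so this is a perfect matching.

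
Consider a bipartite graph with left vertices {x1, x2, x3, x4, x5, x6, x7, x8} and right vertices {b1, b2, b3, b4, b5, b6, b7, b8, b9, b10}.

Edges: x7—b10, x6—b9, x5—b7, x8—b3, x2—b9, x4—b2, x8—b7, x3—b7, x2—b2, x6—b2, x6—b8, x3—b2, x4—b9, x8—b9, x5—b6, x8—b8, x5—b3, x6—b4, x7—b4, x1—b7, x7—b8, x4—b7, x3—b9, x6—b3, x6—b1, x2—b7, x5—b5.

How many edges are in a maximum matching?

For example, pair x1–b7, x2–b9, x3–b2, x5–b6, x6–b1, x7–b8, x8–b3.
The set {x1, x2, x3, x4} has only 3 neighbours ({b2, b7, b9}), so by Hall's theorem at most 7 of the 8 left vertices can be matched.

7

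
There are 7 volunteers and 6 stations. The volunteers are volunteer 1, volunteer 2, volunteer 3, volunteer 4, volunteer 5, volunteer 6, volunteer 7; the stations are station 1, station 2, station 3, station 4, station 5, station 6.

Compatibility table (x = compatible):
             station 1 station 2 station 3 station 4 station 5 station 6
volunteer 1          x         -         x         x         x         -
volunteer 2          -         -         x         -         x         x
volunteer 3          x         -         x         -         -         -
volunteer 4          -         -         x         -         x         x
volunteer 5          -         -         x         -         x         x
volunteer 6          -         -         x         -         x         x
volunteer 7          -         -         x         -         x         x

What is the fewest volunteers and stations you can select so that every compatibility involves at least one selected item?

The 5 edges volunteer 1–station 4, volunteer 2–station 6, volunteer 3–station 1, volunteer 4–station 5, volunteer 5–station 3 form a matching, so any vertex cover needs at least 5 vertices (one per matched edge).
Conversely {volunteer 1, volunteer 3, station 3, station 5, station 6} meets every edge and has exactly 5 vertices, so 5 is optimal.

5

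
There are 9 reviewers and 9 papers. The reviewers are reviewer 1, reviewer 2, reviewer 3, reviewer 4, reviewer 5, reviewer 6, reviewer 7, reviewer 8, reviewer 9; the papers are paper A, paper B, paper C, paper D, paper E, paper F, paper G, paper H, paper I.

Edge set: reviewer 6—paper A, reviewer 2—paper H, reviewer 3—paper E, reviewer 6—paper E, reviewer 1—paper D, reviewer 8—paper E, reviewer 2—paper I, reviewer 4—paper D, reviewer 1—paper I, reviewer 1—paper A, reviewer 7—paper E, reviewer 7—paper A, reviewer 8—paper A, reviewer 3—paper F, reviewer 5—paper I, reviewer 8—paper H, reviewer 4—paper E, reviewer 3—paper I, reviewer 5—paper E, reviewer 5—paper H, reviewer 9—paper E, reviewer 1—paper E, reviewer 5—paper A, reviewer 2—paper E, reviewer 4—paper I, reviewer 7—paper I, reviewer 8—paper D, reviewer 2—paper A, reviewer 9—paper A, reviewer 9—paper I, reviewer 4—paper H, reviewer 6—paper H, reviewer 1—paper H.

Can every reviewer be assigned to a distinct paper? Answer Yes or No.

No

The set {reviewer 1, reviewer 2, reviewer 4, reviewer 5, reviewer 6, reviewer 7, reviewer 8, reviewer 9} has only 5 neighbours ({paper A, paper D, paper E, paper H, paper I}), so by Hall's theorem at most 6 of the 9 reviewers can be matched.
Hence no matching covers every reviewer.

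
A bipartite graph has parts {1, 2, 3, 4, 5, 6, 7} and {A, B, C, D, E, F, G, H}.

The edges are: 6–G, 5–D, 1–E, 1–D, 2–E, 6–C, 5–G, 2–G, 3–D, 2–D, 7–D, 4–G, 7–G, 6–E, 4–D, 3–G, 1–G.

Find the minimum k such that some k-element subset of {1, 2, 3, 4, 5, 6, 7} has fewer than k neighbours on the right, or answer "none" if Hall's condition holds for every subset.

Take S = {3, 4, 5}. Its neighbourhood is {D, G}, so |N(S)| = 2 < |S| = 3.
Every subset of size less than 3 has at least as many neighbours as members, so 3 is the minimum.

3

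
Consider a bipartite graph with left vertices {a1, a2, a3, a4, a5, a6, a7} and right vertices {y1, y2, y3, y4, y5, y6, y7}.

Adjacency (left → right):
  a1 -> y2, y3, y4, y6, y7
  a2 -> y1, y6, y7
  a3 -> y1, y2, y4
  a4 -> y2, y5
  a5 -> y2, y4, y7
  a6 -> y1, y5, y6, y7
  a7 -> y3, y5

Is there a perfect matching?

For example, pair a1–y4, a2–y6, a3–y1, a4–y5, a5–y2, a6–y7, a7–y3.
All 7 left vertices are covered.

Yes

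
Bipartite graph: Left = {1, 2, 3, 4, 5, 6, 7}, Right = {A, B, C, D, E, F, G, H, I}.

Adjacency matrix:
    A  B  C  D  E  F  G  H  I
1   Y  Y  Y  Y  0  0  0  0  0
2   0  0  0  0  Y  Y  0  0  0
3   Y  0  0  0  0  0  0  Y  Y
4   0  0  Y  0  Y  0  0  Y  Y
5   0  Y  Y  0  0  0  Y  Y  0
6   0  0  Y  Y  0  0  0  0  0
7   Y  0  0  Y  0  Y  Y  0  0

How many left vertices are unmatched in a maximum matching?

One maximum matching: 1→B, 2→E, 3→I, 4→C, 5→G, 6→D, 7→F.
All 7 left vertices are matched, so no larger matching exists.
That matches 7 of the 7, leaving 0 unmatched; no matching can do better.

0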